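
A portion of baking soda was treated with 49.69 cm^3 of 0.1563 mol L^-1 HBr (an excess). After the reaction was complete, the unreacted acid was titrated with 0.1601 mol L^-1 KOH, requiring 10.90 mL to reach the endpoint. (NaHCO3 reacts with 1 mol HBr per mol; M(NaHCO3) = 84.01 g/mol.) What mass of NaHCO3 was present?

Total n(HBr) added = 0.1563 x 0.04969 = 0.007767 mol.
n(KOH) used = 0.1601 x 0.01090 = 0.001745 mol, which equals the excess n(HBr).
So n(HBr) consumed by the sample = 0.007767 - 0.001745 = 0.006021 mol.
n(NaHCO3) = 0.006021 / 1 = 0.006021 mol.
mass = 0.006021 mol x 84.01 g/mol = 0.506 g.

0.506 g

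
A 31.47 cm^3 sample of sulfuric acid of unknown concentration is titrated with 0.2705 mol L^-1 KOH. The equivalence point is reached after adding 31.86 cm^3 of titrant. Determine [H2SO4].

0.137 M

n(KOH) delivered = 0.2705 x 0.03186 = 0.008618 mol.
The reaction is 1 H2SO4 + 2 KOH, so n(H2SO4) = 0.008618 x 1/2 = 0.004309 mol.
[H2SO4] = 0.004309 mol / 0.03147 L = 0.137 M.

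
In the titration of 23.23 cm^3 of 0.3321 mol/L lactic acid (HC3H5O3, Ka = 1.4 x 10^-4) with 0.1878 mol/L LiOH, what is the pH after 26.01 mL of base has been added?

4.09

Initial n(HC3H5O3) = 0.3321 x 0.02323 = 0.007715 mol.
n(LiOH) added = 0.1878 x 0.02601 = 0.004885 mol, converting that many moles of HC3H5O3 to C3H5O3-.
Remaining n(HC3H5O3) = 0.002830 mol; n(C3H5O3-) = 0.004885 mol.
By Henderson-Hasselbalch, pH = pKa + log([A^-]/[HA]) = 3.85 + log(0.004885/0.002830) = 3.85 + (+0.24) = 4.09.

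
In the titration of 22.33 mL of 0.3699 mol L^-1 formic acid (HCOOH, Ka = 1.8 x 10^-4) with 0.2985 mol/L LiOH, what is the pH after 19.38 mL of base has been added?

4.11

Initial n(HCOOH) = 0.3699 x 0.02233 = 0.008260 mol.
n(LiOH) added = 0.2985 x 0.01938 = 0.005785 mol, converting that many moles of HCOOH to HCOO-.
Remaining n(HCOOH) = 0.002475 mol; n(HCOO-) = 0.005785 mol.
By Henderson-Hasselbalch, pH = pKa + log([A^-]/[HA]) = 3.74 + log(0.005785/0.002475) = 3.74 + (+0.37) = 4.11.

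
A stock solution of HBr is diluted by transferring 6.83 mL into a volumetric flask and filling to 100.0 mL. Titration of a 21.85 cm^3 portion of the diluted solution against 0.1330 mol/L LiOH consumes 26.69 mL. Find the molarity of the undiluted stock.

2.38 M

n(LiOH) = 0.1330 x 0.02669 = 0.003550 mol.
n(HBr) in the aliquot = 0.003550 mol.
[diluted HBr] = 0.003550 / 0.02185 = 0.1625 M.
Dilution factor = 100.0/6.830 = 14.64, so [stock] = 0.1625 x 14.64 = 2.38 M.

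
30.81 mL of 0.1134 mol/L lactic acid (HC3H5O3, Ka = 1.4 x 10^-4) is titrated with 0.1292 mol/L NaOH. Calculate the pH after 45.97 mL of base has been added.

12.50

n(acid) = 0.1134 x 0.03081 = 0.003494 mol; n(NaOH) added = 0.1292 x 0.04597 = 0.005939 mol.
Base is in excess by 0.005939 - 0.003494 = 0.002445 mol in a total volume of 0.07678 L.
[OH^-] = 0.002445/0.07678 = 0.03185 M, so pOH = 1.50 and pH = 14.00 - 1.50 = 12.50.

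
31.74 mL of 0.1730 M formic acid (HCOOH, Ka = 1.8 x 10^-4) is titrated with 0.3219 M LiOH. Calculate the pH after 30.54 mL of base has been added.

n(acid) = 0.1730 x 0.03174 = 0.005491 mol; n(LiOH) added = 0.3219 x 0.03054 = 0.009831 mol.
Base is in excess by 0.009831 - 0.005491 = 0.004340 mol in a total volume of 0.06228 L.
[OH^-] = 0.004340/0.06228 = 0.06968 M, so pOH = 1.16 and pH = 14.00 - 1.16 = 12.84.

12.84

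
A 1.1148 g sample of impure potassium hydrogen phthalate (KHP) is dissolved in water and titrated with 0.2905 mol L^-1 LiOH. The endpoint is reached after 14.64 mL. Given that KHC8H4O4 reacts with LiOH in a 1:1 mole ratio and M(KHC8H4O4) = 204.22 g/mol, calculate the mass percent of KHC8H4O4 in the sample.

77.9%

n(LiOH) = 0.2905 x 0.01464 = 0.004253 mol.
n(KHC8H4O4) = 0.004253 / 1 = 0.004253 mol.
mass of KHC8H4O4 = 0.004253 x 204.22 = 0.8685 g.
% purity = 0.8685 / 1.1148 x 100 = 77.9%.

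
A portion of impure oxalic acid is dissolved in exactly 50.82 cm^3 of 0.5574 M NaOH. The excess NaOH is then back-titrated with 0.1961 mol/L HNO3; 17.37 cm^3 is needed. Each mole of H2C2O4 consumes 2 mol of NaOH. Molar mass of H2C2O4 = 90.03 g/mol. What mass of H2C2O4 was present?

1.12 g

Total n(NaOH) added = 0.5574 x 0.05082 = 0.02833 mol.
n(HNO3) used = 0.1961 x 0.01737 = 0.003406 mol, which equals the excess n(NaOH).
So n(NaOH) consumed by the sample = 0.02833 - 0.003406 = 0.02492 mol.
n(H2C2O4) = 0.02492 / 2 = 0.01246 mol.
mass = 0.01246 mol x 90.03 g/mol = 1.12 g.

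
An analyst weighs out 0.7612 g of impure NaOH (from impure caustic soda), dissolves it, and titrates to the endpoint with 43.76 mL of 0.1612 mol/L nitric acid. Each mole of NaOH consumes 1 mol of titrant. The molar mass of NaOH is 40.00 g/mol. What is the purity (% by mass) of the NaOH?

n(HNO3) = 0.1612 x 0.04376 = 0.007054 mol.
n(NaOH) = 0.007054 / 1 = 0.007054 mol.
mass of NaOH = 0.007054 x 40.00 = 0.2822 g.
% purity = 0.2822 / 0.7612 x 100 = 37.1%.

37.1%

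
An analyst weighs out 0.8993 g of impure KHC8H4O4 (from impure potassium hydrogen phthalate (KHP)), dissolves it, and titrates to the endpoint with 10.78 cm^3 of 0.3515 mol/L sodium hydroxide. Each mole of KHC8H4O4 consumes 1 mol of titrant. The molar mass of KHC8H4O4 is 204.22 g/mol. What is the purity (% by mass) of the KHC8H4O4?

n(NaOH) = 0.3515 x 0.01078 = 0.003789 mol.
n(KHC8H4O4) = 0.003789 / 1 = 0.003789 mol.
mass of KHC8H4O4 = 0.003789 x 204.22 = 0.7738 g.
% purity = 0.7738 / 0.8993 x 100 = 86.0%.

86.0%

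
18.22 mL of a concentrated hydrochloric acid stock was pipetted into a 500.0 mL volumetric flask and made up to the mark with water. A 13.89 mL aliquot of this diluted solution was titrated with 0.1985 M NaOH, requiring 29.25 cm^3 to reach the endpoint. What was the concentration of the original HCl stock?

11.5 M

n(NaOH) = 0.1985 x 0.02925 = 0.005806 mol.
n(HCl) in the aliquot = 0.005806 mol.
[diluted HCl] = 0.005806 / 0.01389 = 0.4180 M.
Dilution factor = 500.0/18.22 = 27.44, so [stock] = 0.4180 x 27.44 = 11.5 M.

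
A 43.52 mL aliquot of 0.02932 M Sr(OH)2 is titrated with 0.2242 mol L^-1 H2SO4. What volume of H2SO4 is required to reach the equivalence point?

5.69 mL

n(Sr(OH)2) = 0.02932 mol/L x 0.04352 L = 0.001276 mol.
At equivalence n(H2SO4) = n(Sr(OH)2) = 0.001276 mol.
V(H2SO4) = 0.001276 / 0.2242 = 0.005691 L = 5.69 mL.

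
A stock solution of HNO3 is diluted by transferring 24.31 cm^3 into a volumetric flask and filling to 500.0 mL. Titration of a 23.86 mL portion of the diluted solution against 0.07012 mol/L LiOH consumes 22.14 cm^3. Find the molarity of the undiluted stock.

n(LiOH) = 0.07012 x 0.02214 = 0.001552 mol.
n(HNO3) in the aliquot = 0.001552 mol.
[diluted HNO3] = 0.001552 / 0.02386 = 0.06507 M.
Dilution factor = 500.0/24.31 = 20.57, so [stock] = 0.06507 x 20.57 = 1.34 M.

1.34 M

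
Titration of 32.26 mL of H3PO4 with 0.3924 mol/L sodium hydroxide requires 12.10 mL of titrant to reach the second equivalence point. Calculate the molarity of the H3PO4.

0.0736 M

n(NaOH) = 0.3924 x 0.01210 = 0.004748 mol.
At the second equivalence point, 2 mol OH^- react per mol H3PO4, so n(H3PO4) = 0.004748 / 2 = 0.002374 mol.
[H3PO4] = 0.002374 / 0.03226 L = 0.0736 M.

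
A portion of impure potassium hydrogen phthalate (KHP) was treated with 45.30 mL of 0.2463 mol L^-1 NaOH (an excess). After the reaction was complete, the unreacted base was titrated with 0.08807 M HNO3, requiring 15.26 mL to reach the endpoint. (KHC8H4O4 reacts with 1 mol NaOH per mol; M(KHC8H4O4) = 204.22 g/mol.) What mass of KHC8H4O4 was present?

Total n(NaOH) added = 0.2463 x 0.04530 = 0.01116 mol.
n(HNO3) used = 0.08807 x 0.01526 = 0.001344 mol, which equals the excess n(NaOH).
So n(NaOH) consumed by the sample = 0.01116 - 0.001344 = 0.009813 mol.
n(KHC8H4O4) = 0.009813 / 1 = 0.009813 mol.
mass = 0.009813 mol x 204.22 g/mol = 2.00 g.

2.00 g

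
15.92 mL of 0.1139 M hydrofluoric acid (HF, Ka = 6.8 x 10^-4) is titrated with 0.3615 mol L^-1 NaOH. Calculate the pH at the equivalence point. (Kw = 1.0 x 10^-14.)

n(HF) = 0.1139 x 0.01592 = 0.001813 mol; V(NaOH) at equivalence = 0.001813/0.3615 = 0.005016 L.
At equivalence all the acid is converted to F-; total volume = 0.01592 + 0.005016 = 0.02094 L, so [F-] = 0.001813/0.02094 = 0.08661 M.
Kb = Kw/Ka = 1.0e-14 / 6.8 x 10^-4 = 1.47e-11.
[OH^-] = sqrt(Kb x [F-]) = sqrt(1.47e-11 x 0.08661) = 1.13e-6 M.
pOH = 5.95, so pH = 14.00 - 5.95 = 8.05.

8.05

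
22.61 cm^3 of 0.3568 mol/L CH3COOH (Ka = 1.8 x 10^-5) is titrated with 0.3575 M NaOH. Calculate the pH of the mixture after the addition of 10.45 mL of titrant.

Initial n(CH3COOH) = 0.3568 x 0.02261 = 0.008067 mol.
n(NaOH) added = 0.3575 x 0.01045 = 0.003736 mol, converting that many moles of CH3COOH to CH3COO-.
Remaining n(CH3COOH) = 0.004331 mol; n(CH3COO-) = 0.003736 mol.
By Henderson-Hasselbalch, pH = pKa + log([A^-]/[HA]) = 4.74 + log(0.003736/0.004331) = 4.74 + (-0.06) = 4.68.

4.68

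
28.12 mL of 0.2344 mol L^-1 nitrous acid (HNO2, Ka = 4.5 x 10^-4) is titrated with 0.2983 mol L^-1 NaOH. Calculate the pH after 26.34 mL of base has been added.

n(acid) = 0.2344 x 0.02812 = 0.006591 mol; n(NaOH) added = 0.2983 x 0.02634 = 0.007857 mol.
Base is in excess by 0.007857 - 0.006591 = 0.001266 mol in a total volume of 0.05446 L.
[OH^-] = 0.001266/0.05446 = 0.02324 M, so pOH = 1.63 and pH = 14.00 - 1.63 = 12.37.

12.37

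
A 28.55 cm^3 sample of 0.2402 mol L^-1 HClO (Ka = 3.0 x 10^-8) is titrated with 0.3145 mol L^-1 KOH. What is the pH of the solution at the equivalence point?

n(HClO) = 0.2402 x 0.02855 = 0.006858 mol; V(KOH) at equivalence = 0.006858/0.3145 = 0.02181 L.
At equivalence all the acid is converted to ClO-; total volume = 0.02855 + 0.02181 = 0.05036 L, so [ClO-] = 0.006858/0.05036 = 0.1362 M.
Kb = Kw/Ka = 1.0e-14 / 3.0 x 10^-8 = 3.33e-7.
[OH^-] = sqrt(Kb x [ClO-]) = sqrt(3.33e-7 x 0.1362) = 0.000213 M.
pOH = 3.67, so pH = 14.00 - 3.67 = 10.33.

10.33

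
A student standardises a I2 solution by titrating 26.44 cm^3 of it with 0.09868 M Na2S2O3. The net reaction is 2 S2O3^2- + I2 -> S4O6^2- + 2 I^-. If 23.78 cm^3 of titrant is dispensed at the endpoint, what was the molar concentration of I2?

0.0444 M

n(Na2S2O3) = 0.09868 x 0.02378 = 0.002347 mol.
From the balanced equation, 2 mol Na2S2O3 reacts with 1 mol I2, so n(I2) = 0.002347 x 1/2 = 0.001173 mol.
[I2] = 0.001173 / 0.02644 L = 0.0444 M.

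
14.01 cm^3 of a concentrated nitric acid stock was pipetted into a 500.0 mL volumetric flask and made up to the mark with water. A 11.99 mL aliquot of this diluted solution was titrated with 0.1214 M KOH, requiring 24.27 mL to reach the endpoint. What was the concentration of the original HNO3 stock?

n(KOH) = 0.1214 x 0.02427 = 0.002946 mol.
n(HNO3) in the aliquot = 0.002946 mol.
[diluted HNO3] = 0.002946 / 0.01199 = 0.2457 M.
Dilution factor = 500.0/14.01 = 35.69, so [stock] = 0.2457 x 35.69 = 8.77 M.

8.77 M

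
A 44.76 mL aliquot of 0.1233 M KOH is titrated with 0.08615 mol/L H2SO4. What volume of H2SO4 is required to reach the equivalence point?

32.0 mL

n(KOH) = 0.1233 mol/L x 0.04476 L = 0.005519 mol.
The neutralisation is 2 KOH : 1 H2SO4, so n(H2SO4) = 0.005519 x 1/2 = 0.002759 mol.
V(H2SO4) = 0.002759 / 0.08615 = 0.03203 L = 32.0 mL.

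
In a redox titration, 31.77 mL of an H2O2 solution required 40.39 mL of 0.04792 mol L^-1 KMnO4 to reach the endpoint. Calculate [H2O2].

0.152 M

n(KMnO4) = 0.04792 x 0.04039 = 0.001935 mol.
From the balanced equation, 2 mol KMnO4 reacts with 5 mol H2O2, so n(H2O2) = 0.001935 x 5/2 = 0.004839 mol.
[H2O2] = 0.004839 / 0.03177 L = 0.152 M.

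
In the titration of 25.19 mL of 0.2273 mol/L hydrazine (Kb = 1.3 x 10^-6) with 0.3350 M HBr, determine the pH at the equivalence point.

4.49

n(N2H4) = 0.2273 x 0.02519 = 0.005726 mol; V(HBr) at equivalence = 0.005726/0.3350 = 0.01709 L.
At equivalence the base is fully converted to N2H5+; total volume = 0.04228 L, so [N2H5+] = 0.005726/0.04228 = 0.1354 M.
Ka(N2H5+) = Kw/Kb = 1.0e-14 / 1.3 x 10^-6 = 7.69e-9.
[H^+] = sqrt(Ka x [N2H5+]) = sqrt(7.69e-9 x 0.1354) = 3.23e-5 M.
pH = -log(3.23e-5) = 4.49.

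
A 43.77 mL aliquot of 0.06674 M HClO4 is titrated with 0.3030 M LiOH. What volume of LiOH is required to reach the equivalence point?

n(HClO4) = 0.06674 mol/L x 0.04377 L = 0.002921 mol.
At equivalence n(LiOH) = n(HClO4) = 0.002921 mol.
V(LiOH) = 0.002921 / 0.3030 = 0.009641 L = 9.64 mL.

9.64 mL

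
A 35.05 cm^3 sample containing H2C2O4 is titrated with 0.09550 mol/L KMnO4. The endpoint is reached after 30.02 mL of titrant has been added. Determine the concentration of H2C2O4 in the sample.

0.204 M

n(KMnO4) = 0.09550 x 0.03002 = 0.002867 mol.
From the balanced equation, 2 mol KMnO4 reacts with 5 mol H2C2O4, so n(H2C2O4) = 0.002867 x 5/2 = 0.007167 mol.
[H2C2O4] = 0.007167 / 0.03505 L = 0.204 M.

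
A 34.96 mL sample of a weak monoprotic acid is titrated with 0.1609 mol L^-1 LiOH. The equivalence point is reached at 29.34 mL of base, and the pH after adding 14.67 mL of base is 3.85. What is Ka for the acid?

14.67 mL is half of the equivalence volume, so this is the half-equivalence point where [HA] = [A^-].
At half-equivalence pH = pKa, so pKa = 3.85.
Ka = 10^(-3.85) = 1.4 x 10^-4.

1.4 x 10^-4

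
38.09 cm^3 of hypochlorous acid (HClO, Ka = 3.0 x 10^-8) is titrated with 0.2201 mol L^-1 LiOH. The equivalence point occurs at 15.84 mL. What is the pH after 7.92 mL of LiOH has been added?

7.52

7.92 mL is exactly half the equivalence volume (15.84/2), i.e. the half-equivalence point.
There, n(HA) = n(A^-), so pH = pKa = -log(3.0 x 10^-8) = 7.52.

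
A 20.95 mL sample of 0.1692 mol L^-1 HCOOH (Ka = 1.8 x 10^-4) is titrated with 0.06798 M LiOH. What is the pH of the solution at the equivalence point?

n(HCOOH) = 0.1692 x 0.02095 = 0.003545 mol; V(LiOH) at equivalence = 0.003545/0.06798 = 0.05214 L.
At equivalence all the acid is converted to HCOO-; total volume = 0.02095 + 0.05214 = 0.07309 L, so [HCOO-] = 0.003545/0.07309 = 0.04850 M.
Kb = Kw/Ka = 1.0e-14 / 1.8 x 10^-4 = 5.56e-11.
[OH^-] = sqrt(Kb x [HCOO-]) = sqrt(5.56e-11 x 0.04850) = 1.64e-6 M.
pOH = 5.78, so pH = 14.00 - 5.78 = 8.22.

8.22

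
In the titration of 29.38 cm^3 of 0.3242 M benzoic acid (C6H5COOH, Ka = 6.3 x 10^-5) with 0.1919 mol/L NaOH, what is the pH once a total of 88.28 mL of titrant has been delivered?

n(acid) = 0.3242 x 0.02938 = 0.009525 mol; n(NaOH) added = 0.1919 x 0.08828 = 0.01694 mol.
Base is in excess by 0.01694 - 0.009525 = 0.007416 mol in a total volume of 0.1177 L.
[OH^-] = 0.007416/0.1177 = 0.06303 M, so pOH = 1.20 and pH = 14.00 - 1.20 = 12.80.

12.80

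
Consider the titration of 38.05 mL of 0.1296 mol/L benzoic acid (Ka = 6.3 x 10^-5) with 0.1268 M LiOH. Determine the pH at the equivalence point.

n(C6H5COOH) = 0.1296 x 0.03805 = 0.004931 mol; V(LiOH) at equivalence = 0.004931/0.1268 = 0.03889 L.
At equivalence all the acid is converted to C6H5COO-; total volume = 0.03805 + 0.03889 = 0.07694 L, so [C6H5COO-] = 0.004931/0.07694 = 0.06409 M.
Kb = Kw/Ka = 1.0e-14 / 6.3 x 10^-5 = 1.59e-10.
[OH^-] = sqrt(Kb x [C6H5COO-]) = sqrt(1.59e-10 x 0.06409) = 3.19e-6 M.
pOH = 5.50, so pH = 14.00 - 5.50 = 8.50.

8.50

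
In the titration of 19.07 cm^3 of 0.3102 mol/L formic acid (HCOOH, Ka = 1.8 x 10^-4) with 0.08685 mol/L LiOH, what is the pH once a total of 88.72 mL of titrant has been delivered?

n(acid) = 0.3102 x 0.01907 = 0.005916 mol; n(LiOH) added = 0.08685 x 0.08872 = 0.007705 mol.
Base is in excess by 0.007705 - 0.005916 = 0.001790 mol in a total volume of 0.1078 L.
[OH^-] = 0.001790/0.1078 = 0.01660 M, so pOH = 1.78 and pH = 14.00 - 1.78 = 12.22.

12.22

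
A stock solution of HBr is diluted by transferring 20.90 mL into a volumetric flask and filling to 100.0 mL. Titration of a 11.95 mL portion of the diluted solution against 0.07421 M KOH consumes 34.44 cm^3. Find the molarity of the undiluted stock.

1.02 M

n(KOH) = 0.07421 x 0.03444 = 0.002556 mol.
n(HBr) in the aliquot = 0.002556 mol.
[diluted HBr] = 0.002556 / 0.01195 = 0.2139 M.
Dilution factor = 100.0/20.90 = 4.785, so [stock] = 0.2139 x 4.785 = 1.02 M.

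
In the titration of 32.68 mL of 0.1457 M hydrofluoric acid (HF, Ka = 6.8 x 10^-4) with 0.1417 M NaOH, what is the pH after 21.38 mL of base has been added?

Initial n(HF) = 0.1457 x 0.03268 = 0.004761 mol.
n(NaOH) added = 0.1417 x 0.02138 = 0.003030 mol, converting that many moles of HF to F-.
Remaining n(HF) = 0.001732 mol; n(F-) = 0.003030 mol.
By Henderson-Hasselbalch, pH = pKa + log([A^-]/[HA]) = 3.17 + log(0.003030/0.001732) = 3.17 + (+0.24) = 3.41.

3.41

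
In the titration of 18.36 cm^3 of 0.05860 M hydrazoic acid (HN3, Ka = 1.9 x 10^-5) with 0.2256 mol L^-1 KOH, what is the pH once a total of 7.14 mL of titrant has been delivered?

n(acid) = 0.05860 x 0.01836 = 0.001076 mol; n(KOH) added = 0.2256 x 0.007140 = 0.001611 mol.
Base is in excess by 0.001611 - 0.001076 = 0.0005349 mol in a total volume of 0.02550 L.
[OH^-] = 0.0005349/0.02550 = 0.02098 M, so pOH = 1.68 and pH = 14.00 - 1.68 = 12.32.

12.32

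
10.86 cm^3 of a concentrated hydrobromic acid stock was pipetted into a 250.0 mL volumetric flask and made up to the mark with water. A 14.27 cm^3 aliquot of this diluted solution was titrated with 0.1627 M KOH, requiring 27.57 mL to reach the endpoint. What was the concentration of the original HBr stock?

7.24 M

n(KOH) = 0.1627 x 0.02757 = 0.004486 mol.
n(HBr) in the aliquot = 0.004486 mol.
[diluted HBr] = 0.004486 / 0.01427 = 0.3143 M.
Dilution factor = 250.0/10.86 = 23.02, so [stock] = 0.3143 x 23.02 = 7.24 M.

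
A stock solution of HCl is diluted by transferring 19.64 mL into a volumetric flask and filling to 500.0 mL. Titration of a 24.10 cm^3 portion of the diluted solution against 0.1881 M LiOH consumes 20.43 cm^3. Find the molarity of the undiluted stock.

4.06 M

n(LiOH) = 0.1881 x 0.02043 = 0.003843 mol.
n(HCl) in the aliquot = 0.003843 mol.
[diluted HCl] = 0.003843 / 0.02410 = 0.1595 M.
Dilution factor = 500.0/19.64 = 25.46, so [stock] = 0.1595 x 25.46 = 4.06 M.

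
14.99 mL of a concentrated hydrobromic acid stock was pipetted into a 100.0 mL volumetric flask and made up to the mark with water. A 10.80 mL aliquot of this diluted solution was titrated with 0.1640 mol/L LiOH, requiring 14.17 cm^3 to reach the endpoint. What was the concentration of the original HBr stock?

n(LiOH) = 0.1640 x 0.01417 = 0.002324 mol.
n(HBr) in the aliquot = 0.002324 mol.
[diluted HBr] = 0.002324 / 0.01080 = 0.2152 M.
Dilution factor = 100.0/14.99 = 6.671, so [stock] = 0.2152 x 6.671 = 1.44 M.

1.44 M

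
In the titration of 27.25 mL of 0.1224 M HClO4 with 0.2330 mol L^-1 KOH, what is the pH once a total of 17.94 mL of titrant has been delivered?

n(acid) = 0.1224 x 0.02725 = 0.003335 mol; n(KOH) added = 0.2330 x 0.01794 = 0.004180 mol.
Base is in excess by 0.004180 - 0.003335 = 0.0008446 mol in a total volume of 0.04519 L.
[OH^-] = 0.0008446/0.04519 = 0.01869 M, so pOH = 1.73 and pH = 14.00 - 1.73 = 12.27.

12.27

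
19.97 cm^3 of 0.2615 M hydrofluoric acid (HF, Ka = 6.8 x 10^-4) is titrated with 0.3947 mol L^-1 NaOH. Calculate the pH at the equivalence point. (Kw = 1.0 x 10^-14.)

n(HF) = 0.2615 x 0.01997 = 0.005222 mol; V(NaOH) at equivalence = 0.005222/0.3947 = 0.01323 L.
At equivalence all the acid is converted to F-; total volume = 0.01997 + 0.01323 = 0.03320 L, so [F-] = 0.005222/0.03320 = 0.1573 M.
Kb = Kw/Ka = 1.0e-14 / 6.8 x 10^-4 = 1.47e-11.
[OH^-] = sqrt(Kb x [F-]) = sqrt(1.47e-11 x 0.1573) = 1.52e-6 M.
pOH = 5.82, so pH = 14.00 - 5.82 = 8.18.

8.18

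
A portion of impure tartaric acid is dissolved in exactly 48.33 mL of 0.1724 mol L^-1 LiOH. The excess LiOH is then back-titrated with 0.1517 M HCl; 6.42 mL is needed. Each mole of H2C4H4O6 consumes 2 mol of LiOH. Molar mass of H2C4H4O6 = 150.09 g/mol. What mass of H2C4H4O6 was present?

Total n(LiOH) added = 0.1724 x 0.04833 = 0.008332 mol.
n(HCl) used = 0.1517 x 0.006420 = 0.0009739 mol, which equals the excess n(LiOH).
So n(LiOH) consumed by the sample = 0.008332 - 0.0009739 = 0.007358 mol.
n(H2C4H4O6) = 0.007358 / 2 = 0.003679 mol.
mass = 0.003679 mol x 150.09 g/mol = 0.552 g.

0.552 g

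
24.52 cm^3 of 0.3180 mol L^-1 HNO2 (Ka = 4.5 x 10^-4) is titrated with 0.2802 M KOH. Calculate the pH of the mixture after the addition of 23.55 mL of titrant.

Initial n(HNO2) = 0.3180 x 0.02452 = 0.007797 mol.
n(KOH) added = 0.2802 x 0.02355 = 0.006599 mol, converting that many moles of HNO2 to NO2-.
Remaining n(HNO2) = 0.001199 mol; n(NO2-) = 0.006599 mol.
By Henderson-Hasselbalch, pH = pKa + log([A^-]/[HA]) = 3.35 + log(0.006599/0.001199) = 3.35 + (+0.74) = 4.09.

4.09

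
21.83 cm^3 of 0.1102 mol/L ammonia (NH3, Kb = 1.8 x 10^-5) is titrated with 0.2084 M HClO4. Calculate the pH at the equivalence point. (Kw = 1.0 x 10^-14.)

n(NH3) = 0.1102 x 0.02183 = 0.002406 mol; V(HClO4) at equivalence = 0.002406/0.2084 = 0.01154 L.
At equivalence the base is fully converted to NH4+; total volume = 0.03337 L, so [NH4+] = 0.002406/0.03337 = 0.07208 M.
Ka(NH4+) = Kw/Kb = 1.0e-14 / 1.8 x 10^-5 = 5.56e-10.
[H^+] = sqrt(Ka x [NH4+]) = sqrt(5.56e-10 x 0.07208) = 6.33e-6 M.
pH = -log(6.33e-6) = 5.20.

5.20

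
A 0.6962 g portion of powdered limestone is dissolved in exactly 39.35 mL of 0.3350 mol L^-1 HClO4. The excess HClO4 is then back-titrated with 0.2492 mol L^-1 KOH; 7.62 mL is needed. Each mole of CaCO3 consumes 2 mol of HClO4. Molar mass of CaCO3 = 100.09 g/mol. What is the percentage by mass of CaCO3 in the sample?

Total n(HClO4) added = 0.3350 x 0.03935 = 0.01318 mol.
n(KOH) used = 0.2492 x 0.007620 = 0.001899 mol, which equals the excess n(HClO4).
So n(HClO4) consumed by the sample = 0.01318 - 0.001899 = 0.01128 mol.
n(CaCO3) = 0.01128 / 2 = 0.005642 mol.
mass CaCO3 = 0.005642 x 100.09 = 0.5647 g, so %CaCO3 = 0.5647/0.6962 x 100 = 81.1%.

81.1%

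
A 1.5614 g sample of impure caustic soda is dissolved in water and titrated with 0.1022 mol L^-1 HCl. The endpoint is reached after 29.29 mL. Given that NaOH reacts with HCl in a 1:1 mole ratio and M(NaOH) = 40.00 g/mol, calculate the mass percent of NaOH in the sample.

n(HCl) = 0.1022 x 0.02929 = 0.002993 mol.
n(NaOH) = 0.002993 / 1 = 0.002993 mol.
mass of NaOH = 0.002993 x 40.00 = 0.1197 g.
% purity = 0.1197 / 1.5614 x 100 = 7.67%.

7.67%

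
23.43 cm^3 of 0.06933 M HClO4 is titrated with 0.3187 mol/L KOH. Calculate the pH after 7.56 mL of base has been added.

12.40

n(acid) = 0.06933 x 0.02343 = 0.001624 mol; n(KOH) added = 0.3187 x 0.007560 = 0.002409 mol.
Base is in excess by 0.002409 - 0.001624 = 0.0007850 mol in a total volume of 0.03099 L.
[OH^-] = 0.0007850/0.03099 = 0.02533 M, so pOH = 1.60 and pH = 14.00 - 1.60 = 12.40.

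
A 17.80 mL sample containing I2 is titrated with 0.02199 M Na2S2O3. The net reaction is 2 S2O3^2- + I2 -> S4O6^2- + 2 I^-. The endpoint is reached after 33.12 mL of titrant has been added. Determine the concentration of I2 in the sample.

n(Na2S2O3) = 0.02199 x 0.03312 = 0.0007283 mol.
From the balanced equation, 2 mol Na2S2O3 reacts with 1 mol I2, so n(I2) = 0.0007283 x 1/2 = 0.0003642 mol.
[I2] = 0.0003642 / 0.01780 L = 0.0205 M.

0.0205 M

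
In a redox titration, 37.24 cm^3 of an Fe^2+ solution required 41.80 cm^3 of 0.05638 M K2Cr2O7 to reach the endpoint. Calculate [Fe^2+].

n(K2Cr2O7) = 0.05638 x 0.04180 = 0.002357 mol.
From the balanced equation, 1 mol K2Cr2O7 reacts with 6 mol Fe^2+, so n(Fe^2+) = 0.002357 x 6/1 = 0.01414 mol.
[Fe^2+] = 0.01414 / 0.03724 L = 0.380 M.

0.380 M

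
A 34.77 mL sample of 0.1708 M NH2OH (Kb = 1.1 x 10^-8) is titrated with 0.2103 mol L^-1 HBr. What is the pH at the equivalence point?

3.53

n(NH2OH) = 0.1708 x 0.03477 = 0.005939 mol; V(HBr) at equivalence = 0.005939/0.2103 = 0.02824 L.
At equivalence the base is fully converted to NH3OH+; total volume = 0.06301 L, so [NH3OH+] = 0.005939/0.06301 = 0.09425 M.
Ka(NH3OH+) = Kw/Kb = 1.0e-14 / 1.1 x 10^-8 = 9.09e-7.
[H^+] = sqrt(Ka x [NH3OH+]) = sqrt(9.09e-7 x 0.09425) = 0.000293 M.
pH = -log(0.000293) = 3.53.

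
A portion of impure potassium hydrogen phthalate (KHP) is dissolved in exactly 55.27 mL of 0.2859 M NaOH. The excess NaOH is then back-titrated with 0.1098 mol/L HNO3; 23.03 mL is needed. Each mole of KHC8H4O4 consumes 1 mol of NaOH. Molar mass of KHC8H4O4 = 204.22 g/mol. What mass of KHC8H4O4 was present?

Total n(NaOH) added = 0.2859 x 0.05527 = 0.01580 mol.
n(HNO3) used = 0.1098 x 0.02303 = 0.002529 mol, which equals the excess n(NaOH).
So n(NaOH) consumed by the sample = 0.01580 - 0.002529 = 0.01327 mol.
n(KHC8H4O4) = 0.01327 / 1 = 0.01327 mol.
mass = 0.01327 mol x 204.22 g/mol = 2.71 g.

2.71 g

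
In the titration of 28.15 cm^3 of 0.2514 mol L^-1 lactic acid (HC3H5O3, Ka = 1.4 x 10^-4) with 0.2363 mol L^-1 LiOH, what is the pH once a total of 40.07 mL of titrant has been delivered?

n(acid) = 0.2514 x 0.02815 = 0.007077 mol; n(LiOH) added = 0.2363 x 0.04007 = 0.009469 mol.
Base is in excess by 0.009469 - 0.007077 = 0.002392 mol in a total volume of 0.06822 L.
[OH^-] = 0.002392/0.06822 = 0.03506 M, so pOH = 1.46 and pH = 14.00 - 1.46 = 12.54.

12.54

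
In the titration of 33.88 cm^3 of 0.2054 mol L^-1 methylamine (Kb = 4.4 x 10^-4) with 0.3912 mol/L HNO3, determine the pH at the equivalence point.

5.76

n(CH3NH2) = 0.2054 x 0.03388 = 0.006959 mol; V(HNO3) at equivalence = 0.006959/0.3912 = 0.01779 L.
At equivalence the base is fully converted to CH3NH3+; total volume = 0.05167 L, so [CH3NH3+] = 0.006959/0.05167 = 0.1347 M.
Ka(CH3NH3+) = Kw/Kb = 1.0e-14 / 4.4 x 10^-4 = 2.27e-11.
[H^+] = sqrt(Ka x [CH3NH3+]) = sqrt(2.27e-11 x 0.1347) = 1.75e-6 M.
pH = -log(1.75e-6) = 5.76.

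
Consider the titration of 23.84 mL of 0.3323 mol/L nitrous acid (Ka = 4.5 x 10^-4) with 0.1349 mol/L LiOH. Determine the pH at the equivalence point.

8.16

n(HNO2) = 0.3323 x 0.02384 = 0.007922 mol; V(LiOH) at equivalence = 0.007922/0.1349 = 0.05873 L.
At equivalence all the acid is converted to NO2-; total volume = 0.02384 + 0.05873 = 0.08257 L, so [NO2-] = 0.007922/0.08257 = 0.09595 M.
Kb = Kw/Ka = 1.0e-14 / 4.5 x 10^-4 = 2.22e-11.
[OH^-] = sqrt(Kb x [NO2-]) = sqrt(2.22e-11 x 0.09595) = 1.46e-6 M.
pOH = 5.84, so pH = 14.00 - 5.84 = 8.16.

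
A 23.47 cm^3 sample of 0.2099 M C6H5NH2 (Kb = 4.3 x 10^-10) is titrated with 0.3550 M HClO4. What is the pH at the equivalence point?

2.76

n(C6H5NH2) = 0.2099 x 0.02347 = 0.004926 mol; V(HClO4) at equivalence = 0.004926/0.3550 = 0.01388 L.
At equivalence the base is fully converted to C6H5NH3+; total volume = 0.03735 L, so [C6H5NH3+] = 0.004926/0.03735 = 0.1319 M.
Ka(C6H5NH3+) = Kw/Kb = 1.0e-14 / 4.3 x 10^-10 = 2.33e-5.
[H^+] = sqrt(Ka x [C6H5NH3+]) = sqrt(2.33e-5 x 0.1319) = 0.00175 M.
pH = -log(0.00175) = 2.76.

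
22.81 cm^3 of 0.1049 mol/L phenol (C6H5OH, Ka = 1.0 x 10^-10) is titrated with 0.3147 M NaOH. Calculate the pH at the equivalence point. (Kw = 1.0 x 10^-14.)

n(C6H5OH) = 0.1049 x 0.02281 = 0.002393 mol; V(NaOH) at equivalence = 0.002393/0.3147 = 0.007603 L.
At equivalence all the acid is converted to C6H5O-; total volume = 0.02281 + 0.007603 = 0.03041 L, so [C6H5O-] = 0.002393/0.03041 = 0.07867 M.
Kb = Kw/Ka = 1.0e-14 / 1.0 x 10^-10 = 0.000100.
[OH^-] = sqrt(Kb x [C6H5O-]) = sqrt(0.000100 x 0.07867) = 0.00280 M.
pOH = 2.55, so pH = 14.00 - 2.55 = 11.45.

11.45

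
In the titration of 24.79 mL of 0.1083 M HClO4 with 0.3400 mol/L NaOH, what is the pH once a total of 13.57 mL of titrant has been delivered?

12.70

n(acid) = 0.1083 x 0.02479 = 0.002685 mol; n(NaOH) added = 0.3400 x 0.01357 = 0.004614 mol.
Base is in excess by 0.004614 - 0.002685 = 0.001929 mol in a total volume of 0.03836 L.
[OH^-] = 0.001929/0.03836 = 0.05029 M, so pOH = 1.30 and pH = 14.00 - 1.30 = 12.70.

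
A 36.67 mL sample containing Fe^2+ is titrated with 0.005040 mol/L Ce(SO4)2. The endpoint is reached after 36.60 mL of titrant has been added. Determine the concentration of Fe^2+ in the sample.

n(Ce(SO4)2) = 0.005040 x 0.03660 = 0.0001845 mol.
From the balanced equation, 1 mol Ce(SO4)2 reacts with 1 mol Fe^2+, so n(Fe^2+) = 0.0001845 x 1/1 = 0.0001845 mol.
[Fe^2+] = 0.0001845 / 0.03667 L = 0.00503 M.

0.00503 M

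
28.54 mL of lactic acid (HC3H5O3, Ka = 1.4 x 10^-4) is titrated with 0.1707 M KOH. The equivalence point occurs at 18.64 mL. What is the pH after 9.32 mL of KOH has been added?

3.85

9.32 mL is exactly half the equivalence volume (18.64/2), i.e. the half-equivalence point.
There, n(HA) = n(A^-), so pH = pKa = -log(1.4 x 10^-4) = 3.85.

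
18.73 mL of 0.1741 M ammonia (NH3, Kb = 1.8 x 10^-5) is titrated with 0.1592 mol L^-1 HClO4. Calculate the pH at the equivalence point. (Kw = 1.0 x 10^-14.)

n(NH3) = 0.1741 x 0.01873 = 0.003261 mol; V(HClO4) at equivalence = 0.003261/0.1592 = 0.02048 L.
At equivalence the base is fully converted to NH4+; total volume = 0.03921 L, so [NH4+] = 0.003261/0.03921 = 0.08316 M.
Ka(NH4+) = Kw/Kb = 1.0e-14 / 1.8 x 10^-5 = 5.56e-10.
[H^+] = sqrt(Ka x [NH4+]) = sqrt(5.56e-10 x 0.08316) = 6.80e-6 M.
pH = -log(6.80e-6) = 5.17.

5.17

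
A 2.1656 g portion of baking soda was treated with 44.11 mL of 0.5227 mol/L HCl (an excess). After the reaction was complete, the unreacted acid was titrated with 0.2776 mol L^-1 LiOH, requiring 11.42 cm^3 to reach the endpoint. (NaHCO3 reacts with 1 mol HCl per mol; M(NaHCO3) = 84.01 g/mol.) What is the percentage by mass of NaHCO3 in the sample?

77.1%

Total n(HCl) added = 0.5227 x 0.04411 = 0.02306 mol.
n(LiOH) used = 0.2776 x 0.01142 = 0.003170 mol, which equals the excess n(HCl).
So n(HCl) consumed by the sample = 0.02306 - 0.003170 = 0.01989 mol.
n(NaHCO3) = 0.01989 / 1 = 0.01989 mol.
mass NaHCO3 = 0.01989 x 84.01 = 1.671 g, so %NaHCO3 = 1.671/2.1656 x 100 = 77.1%.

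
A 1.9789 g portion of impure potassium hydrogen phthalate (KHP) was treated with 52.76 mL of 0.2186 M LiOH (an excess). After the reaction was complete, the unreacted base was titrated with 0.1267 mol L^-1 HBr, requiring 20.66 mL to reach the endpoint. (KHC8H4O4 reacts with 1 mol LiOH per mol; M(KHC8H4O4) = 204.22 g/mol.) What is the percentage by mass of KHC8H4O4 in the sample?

92.0%

Total n(LiOH) added = 0.2186 x 0.05276 = 0.01153 mol.
n(HBr) used = 0.1267 x 0.02066 = 0.002618 mol, which equals the excess n(LiOH).
So n(LiOH) consumed by the sample = 0.01153 - 0.002618 = 0.008916 mol.
n(KHC8H4O4) = 0.008916 / 1 = 0.008916 mol.
mass KHC8H4O4 = 0.008916 x 204.22 = 1.821 g, so %KHC8H4O4 = 1.821/1.9789 x 100 = 92.0%.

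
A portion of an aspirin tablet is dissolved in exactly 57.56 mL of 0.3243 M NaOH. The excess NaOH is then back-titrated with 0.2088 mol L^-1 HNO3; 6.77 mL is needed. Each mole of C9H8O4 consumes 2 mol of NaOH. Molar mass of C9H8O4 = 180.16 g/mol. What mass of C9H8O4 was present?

Total n(NaOH) added = 0.3243 x 0.05756 = 0.01867 mol.
n(HNO3) used = 0.2088 x 0.006770 = 0.001414 mol, which equals the excess n(NaOH).
So n(NaOH) consumed by the sample = 0.01867 - 0.001414 = 0.01725 mol.
n(C9H8O4) = 0.01725 / 2 = 0.008627 mol.
mass = 0.008627 mol x 180.16 g/mol = 1.55 g.

1.55 g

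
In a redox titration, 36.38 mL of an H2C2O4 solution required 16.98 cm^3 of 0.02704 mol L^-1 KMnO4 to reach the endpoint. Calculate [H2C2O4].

n(KMnO4) = 0.02704 x 0.01698 = 0.0004591 mol.
From the balanced equation, 2 mol KMnO4 reacts with 5 mol H2C2O4, so n(H2C2O4) = 0.0004591 x 5/2 = 0.001148 mol.
[H2C2O4] = 0.001148 / 0.03638 L = 0.0316 M.

0.0316 M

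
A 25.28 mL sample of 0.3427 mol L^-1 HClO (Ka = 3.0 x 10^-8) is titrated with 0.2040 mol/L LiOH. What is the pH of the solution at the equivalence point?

n(HClO) = 0.3427 x 0.02528 = 0.008663 mol; V(LiOH) at equivalence = 0.008663/0.2040 = 0.04247 L.
At equivalence all the acid is converted to ClO-; total volume = 0.02528 + 0.04247 = 0.06775 L, so [ClO-] = 0.008663/0.06775 = 0.1279 M.
Kb = Kw/Ka = 1.0e-14 / 3.0 x 10^-8 = 3.33e-7.
[OH^-] = sqrt(Kb x [ClO-]) = sqrt(3.33e-7 x 0.1279) = 0.000206 M.
pOH = 3.69, so pH = 14.00 - 3.69 = 10.31.

10.31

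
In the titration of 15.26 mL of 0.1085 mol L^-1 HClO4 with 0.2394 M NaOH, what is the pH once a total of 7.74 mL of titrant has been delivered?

11.93

n(acid) = 0.1085 x 0.01526 = 0.001656 mol; n(NaOH) added = 0.2394 x 0.007740 = 0.001853 mol.
Base is in excess by 0.001853 - 0.001656 = 0.0001972 mol in a total volume of 0.02300 L.
[OH^-] = 0.0001972/0.02300 = 0.008576 M, so pOH = 2.07 and pH = 14.00 - 2.07 = 11.93.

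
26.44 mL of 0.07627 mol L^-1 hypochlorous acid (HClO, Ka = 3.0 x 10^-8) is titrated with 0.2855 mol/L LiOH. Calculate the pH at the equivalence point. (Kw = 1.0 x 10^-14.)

n(HClO) = 0.07627 x 0.02644 = 0.002017 mol; V(LiOH) at equivalence = 0.002017/0.2855 = 0.007063 L.
At equivalence all the acid is converted to ClO-; total volume = 0.02644 + 0.007063 = 0.03350 L, so [ClO-] = 0.002017/0.03350 = 0.06019 M.
Kb = Kw/Ka = 1.0e-14 / 3.0 x 10^-8 = 3.33e-7.
[OH^-] = sqrt(Kb x [ClO-]) = sqrt(3.33e-7 x 0.06019) = 0.000142 M.
pOH = 3.85, so pH = 14.00 - 3.85 = 10.15.

10.15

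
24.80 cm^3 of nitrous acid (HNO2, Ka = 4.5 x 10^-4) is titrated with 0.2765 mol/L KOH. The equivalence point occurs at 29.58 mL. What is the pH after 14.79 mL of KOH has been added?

14.79 mL is exactly half the equivalence volume (29.58/2), i.e. the half-equivalence point.
There, n(HA) = n(A^-), so pH = pKa = -log(4.5 x 10^-4) = 3.35.

3.35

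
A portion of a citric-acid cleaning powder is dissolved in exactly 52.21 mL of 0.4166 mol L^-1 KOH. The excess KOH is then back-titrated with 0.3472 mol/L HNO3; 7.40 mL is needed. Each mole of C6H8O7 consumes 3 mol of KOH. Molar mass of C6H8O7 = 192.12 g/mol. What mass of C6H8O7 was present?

Total n(KOH) added = 0.4166 x 0.05221 = 0.02175 mol.
n(HNO3) used = 0.3472 x 0.007400 = 0.002569 mol, which equals the excess n(KOH).
So n(KOH) consumed by the sample = 0.02175 - 0.002569 = 0.01918 mol.
n(C6H8O7) = 0.01918 / 3 = 0.006394 mol.
mass = 0.006394 mol x 192.12 g/mol = 1.23 g.

1.23 g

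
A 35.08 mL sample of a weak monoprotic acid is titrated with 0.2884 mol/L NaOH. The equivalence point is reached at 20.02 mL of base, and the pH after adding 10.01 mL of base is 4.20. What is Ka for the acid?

6.3 x 10^-5

10.01 mL is half of the equivalence volume, so this is the half-equivalence point where [HA] = [A^-].
At half-equivalence pH = pKa, so pKa = 4.20.
Ka = 10^(-4.20) = 6.3 x 10^-5.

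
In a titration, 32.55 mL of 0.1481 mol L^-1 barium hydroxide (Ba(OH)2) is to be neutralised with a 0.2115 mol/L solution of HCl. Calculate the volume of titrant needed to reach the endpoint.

n(Ba(OH)2) = 0.1481 mol/L x 0.03255 L = 0.004821 mol.
The neutralisation is 1 Ba(OH)2 : 2 HCl, so n(HCl) = 0.004821 x 2/1 = 0.009641 mol.
V(HCl) = 0.009641 / 0.2115 = 0.04559 L = 45.6 mL.

45.6 mL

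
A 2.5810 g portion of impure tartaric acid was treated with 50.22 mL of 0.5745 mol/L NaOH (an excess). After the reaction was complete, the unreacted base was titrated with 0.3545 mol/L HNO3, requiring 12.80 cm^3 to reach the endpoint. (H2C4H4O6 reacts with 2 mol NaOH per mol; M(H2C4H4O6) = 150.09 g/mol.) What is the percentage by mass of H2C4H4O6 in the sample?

Total n(NaOH) added = 0.5745 x 0.05022 = 0.02885 mol.
n(HNO3) used = 0.3545 x 0.01280 = 0.004538 mol, which equals the excess n(NaOH).
So n(NaOH) consumed by the sample = 0.02885 - 0.004538 = 0.02431 mol.
n(H2C4H4O6) = 0.02431 / 2 = 0.01216 mol.
mass H2C4H4O6 = 0.01216 x 150.09 = 1.825 g, so %H2C4H4O6 = 1.825/2.5810 x 100 = 70.7%.

70.7%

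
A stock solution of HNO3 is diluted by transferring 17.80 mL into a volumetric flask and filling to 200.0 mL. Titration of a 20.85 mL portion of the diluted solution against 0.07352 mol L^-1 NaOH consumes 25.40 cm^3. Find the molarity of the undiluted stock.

1.01 M

n(NaOH) = 0.07352 x 0.02540 = 0.001867 mol.
n(HNO3) in the aliquot = 0.001867 mol.
[diluted HNO3] = 0.001867 / 0.02085 = 0.08956 M.
Dilution factor = 200.0/17.80 = 11.24, so [stock] = 0.08956 x 11.24 = 1.01 M.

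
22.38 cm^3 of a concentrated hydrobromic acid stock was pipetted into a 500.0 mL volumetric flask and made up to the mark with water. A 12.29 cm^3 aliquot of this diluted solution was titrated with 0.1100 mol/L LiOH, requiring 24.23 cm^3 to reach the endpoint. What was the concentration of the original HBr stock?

n(LiOH) = 0.1100 x 0.02423 = 0.002665 mol.
n(HBr) in the aliquot = 0.002665 mol.
[diluted HBr] = 0.002665 / 0.01229 = 0.2169 M.
Dilution factor = 500.0/22.38 = 22.34, so [stock] = 0.2169 x 22.34 = 4.85 M.

4.85 M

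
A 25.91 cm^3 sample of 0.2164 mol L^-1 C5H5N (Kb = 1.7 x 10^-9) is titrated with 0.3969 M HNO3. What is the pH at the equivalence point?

n(C5H5N) = 0.2164 x 0.02591 = 0.005607 mol; V(HNO3) at equivalence = 0.005607/0.3969 = 0.01413 L.
At equivalence the base is fully converted to C5H5NH+; total volume = 0.04004 L, so [C5H5NH+] = 0.005607/0.04004 = 0.1400 M.
Ka(C5H5NH+) = Kw/Kb = 1.0e-14 / 1.7 x 10^-9 = 5.88e-6.
[H^+] = sqrt(Ka x [C5H5NH+]) = sqrt(5.88e-6 x 0.1400) = 0.000908 M.
pH = -log(0.000908) = 3.04.

3.04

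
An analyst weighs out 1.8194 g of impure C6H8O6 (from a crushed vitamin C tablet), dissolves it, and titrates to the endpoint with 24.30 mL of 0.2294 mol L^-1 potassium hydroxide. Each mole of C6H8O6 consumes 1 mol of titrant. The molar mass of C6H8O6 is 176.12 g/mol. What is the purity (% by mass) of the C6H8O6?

54.0%

n(KOH) = 0.2294 x 0.02430 = 0.005574 mol.
n(C6H8O6) = 0.005574 / 1 = 0.005574 mol.
mass of C6H8O6 = 0.005574 x 176.12 = 0.9818 g.
% purity = 0.9818 / 1.8194 x 100 = 54.0%.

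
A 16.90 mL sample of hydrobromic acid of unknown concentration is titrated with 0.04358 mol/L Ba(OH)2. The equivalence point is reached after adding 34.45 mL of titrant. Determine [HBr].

0.178 M

n(Ba(OH)2) delivered = 0.04358 x 0.03445 = 0.001501 mol.
The reaction is 2 HBr + 1 Ba(OH)2, so n(HBr) = 0.001501 x 2/1 = 0.003003 mol.
[HBr] = 0.003003 mol / 0.01690 L = 0.178 M.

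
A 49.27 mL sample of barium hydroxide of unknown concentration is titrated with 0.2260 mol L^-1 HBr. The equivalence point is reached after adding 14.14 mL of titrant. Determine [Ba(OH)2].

n(HBr) delivered = 0.2260 x 0.01414 = 0.003196 mol.
The reaction is 1 Ba(OH)2 + 2 HBr, so n(Ba(OH)2) = 0.003196 x 1/2 = 0.001598 mol.
[Ba(OH)2] = 0.001598 mol / 0.04927 L = 0.0324 M.

0.0324 M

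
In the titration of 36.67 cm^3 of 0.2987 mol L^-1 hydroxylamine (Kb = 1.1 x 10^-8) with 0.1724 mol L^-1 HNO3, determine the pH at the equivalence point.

3.50

n(NH2OH) = 0.2987 x 0.03667 = 0.01095 mol; V(HNO3) at equivalence = 0.01095/0.1724 = 0.06353 L.
At equivalence the base is fully converted to NH3OH+; total volume = 0.1002 L, so [NH3OH+] = 0.01095/0.1002 = 0.1093 M.
Ka(NH3OH+) = Kw/Kb = 1.0e-14 / 1.1 x 10^-8 = 9.09e-7.
[H^+] = sqrt(Ka x [NH3OH+]) = sqrt(9.09e-7 x 0.1093) = 0.000315 M.
pH = -log(0.000315) = 3.50.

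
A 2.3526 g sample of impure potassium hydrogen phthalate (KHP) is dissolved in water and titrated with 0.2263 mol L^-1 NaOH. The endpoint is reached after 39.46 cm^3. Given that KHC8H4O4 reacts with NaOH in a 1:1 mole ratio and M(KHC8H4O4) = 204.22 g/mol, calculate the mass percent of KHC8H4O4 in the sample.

77.5%

n(NaOH) = 0.2263 x 0.03946 = 0.008930 mol.
n(KHC8H4O4) = 0.008930 / 1 = 0.008930 mol.
mass of KHC8H4O4 = 0.008930 x 204.22 = 1.824 g.
% purity = 1.824 / 2.3526 x 100 = 77.5%.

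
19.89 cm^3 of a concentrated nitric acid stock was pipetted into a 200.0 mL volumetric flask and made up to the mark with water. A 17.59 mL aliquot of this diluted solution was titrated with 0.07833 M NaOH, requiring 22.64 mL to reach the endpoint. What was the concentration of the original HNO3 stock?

1.01 M

n(NaOH) = 0.07833 x 0.02264 = 0.001773 mol.
n(HNO3) in the aliquot = 0.001773 mol.
[diluted HNO3] = 0.001773 / 0.01759 = 0.1008 M.
Dilution factor = 200.0/19.89 = 10.06, so [stock] = 0.1008 x 10.06 = 1.01 M.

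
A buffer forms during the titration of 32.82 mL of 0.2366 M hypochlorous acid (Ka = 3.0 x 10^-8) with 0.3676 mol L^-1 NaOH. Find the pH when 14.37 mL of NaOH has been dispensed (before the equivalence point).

Initial n(HClO) = 0.2366 x 0.03282 = 0.007765 mol.
n(NaOH) added = 0.3676 x 0.01437 = 0.005282 mol, converting that many moles of HClO to ClO-.
Remaining n(HClO) = 0.002483 mol; n(ClO-) = 0.005282 mol.
By Henderson-Hasselbalch, pH = pKa + log([A^-]/[HA]) = 7.52 + log(0.005282/0.002483) = 7.52 + (+0.33) = 7.85.

7.85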